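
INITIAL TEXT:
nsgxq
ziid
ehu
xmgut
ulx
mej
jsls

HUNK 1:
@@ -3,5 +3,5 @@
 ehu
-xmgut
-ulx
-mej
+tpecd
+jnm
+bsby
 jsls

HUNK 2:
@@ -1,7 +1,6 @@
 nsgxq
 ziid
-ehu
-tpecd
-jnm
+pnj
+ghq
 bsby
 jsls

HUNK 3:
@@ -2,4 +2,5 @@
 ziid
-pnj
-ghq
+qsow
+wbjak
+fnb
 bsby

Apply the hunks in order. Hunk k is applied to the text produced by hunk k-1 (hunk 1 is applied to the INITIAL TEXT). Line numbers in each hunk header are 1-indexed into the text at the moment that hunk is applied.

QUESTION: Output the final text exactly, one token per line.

Answer: nsgxq
ziid
qsow
wbjak
fnb
bsby
jsls

Derivation:
Hunk 1: at line 3 remove [xmgut,ulx,mej] add [tpecd,jnm,bsby] -> 7 lines: nsgxq ziid ehu tpecd jnm bsby jsls
Hunk 2: at line 1 remove [ehu,tpecd,jnm] add [pnj,ghq] -> 6 lines: nsgxq ziid pnj ghq bsby jsls
Hunk 3: at line 2 remove [pnj,ghq] add [qsow,wbjak,fnb] -> 7 lines: nsgxq ziid qsow wbjak fnb bsby jsls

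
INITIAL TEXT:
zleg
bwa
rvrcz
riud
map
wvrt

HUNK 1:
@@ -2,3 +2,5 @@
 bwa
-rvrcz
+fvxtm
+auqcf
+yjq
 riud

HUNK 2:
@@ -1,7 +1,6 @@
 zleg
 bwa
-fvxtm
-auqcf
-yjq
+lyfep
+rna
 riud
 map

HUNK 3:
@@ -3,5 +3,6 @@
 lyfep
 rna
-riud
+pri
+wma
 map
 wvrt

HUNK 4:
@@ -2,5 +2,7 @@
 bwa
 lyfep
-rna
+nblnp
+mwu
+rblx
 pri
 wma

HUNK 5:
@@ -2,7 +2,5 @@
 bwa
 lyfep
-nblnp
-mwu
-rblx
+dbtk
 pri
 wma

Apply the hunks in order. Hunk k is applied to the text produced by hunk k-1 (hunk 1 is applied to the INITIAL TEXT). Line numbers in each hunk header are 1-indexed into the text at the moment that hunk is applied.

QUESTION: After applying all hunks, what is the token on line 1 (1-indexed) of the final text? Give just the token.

Answer: zleg

Derivation:
Hunk 1: at line 2 remove [rvrcz] add [fvxtm,auqcf,yjq] -> 8 lines: zleg bwa fvxtm auqcf yjq riud map wvrt
Hunk 2: at line 1 remove [fvxtm,auqcf,yjq] add [lyfep,rna] -> 7 lines: zleg bwa lyfep rna riud map wvrt
Hunk 3: at line 3 remove [riud] add [pri,wma] -> 8 lines: zleg bwa lyfep rna pri wma map wvrt
Hunk 4: at line 2 remove [rna] add [nblnp,mwu,rblx] -> 10 lines: zleg bwa lyfep nblnp mwu rblx pri wma map wvrt
Hunk 5: at line 2 remove [nblnp,mwu,rblx] add [dbtk] -> 8 lines: zleg bwa lyfep dbtk pri wma map wvrt
Final line 1: zleg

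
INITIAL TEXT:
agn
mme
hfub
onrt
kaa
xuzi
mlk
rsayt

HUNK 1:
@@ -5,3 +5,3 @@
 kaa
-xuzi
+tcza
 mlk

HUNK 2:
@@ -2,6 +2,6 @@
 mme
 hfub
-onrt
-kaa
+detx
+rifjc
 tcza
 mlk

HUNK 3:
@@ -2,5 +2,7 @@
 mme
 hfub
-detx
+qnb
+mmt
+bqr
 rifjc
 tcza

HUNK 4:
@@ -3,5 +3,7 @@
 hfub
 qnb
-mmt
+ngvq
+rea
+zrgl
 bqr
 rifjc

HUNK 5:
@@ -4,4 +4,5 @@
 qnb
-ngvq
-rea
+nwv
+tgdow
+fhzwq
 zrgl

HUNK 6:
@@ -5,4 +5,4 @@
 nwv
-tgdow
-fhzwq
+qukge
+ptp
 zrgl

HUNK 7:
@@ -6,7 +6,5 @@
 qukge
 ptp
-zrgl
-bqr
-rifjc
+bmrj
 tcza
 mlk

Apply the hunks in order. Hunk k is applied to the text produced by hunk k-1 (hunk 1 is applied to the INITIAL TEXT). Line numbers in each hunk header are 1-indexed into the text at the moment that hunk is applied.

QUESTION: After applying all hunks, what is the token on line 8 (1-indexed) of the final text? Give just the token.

Answer: bmrj

Derivation:
Hunk 1: at line 5 remove [xuzi] add [tcza] -> 8 lines: agn mme hfub onrt kaa tcza mlk rsayt
Hunk 2: at line 2 remove [onrt,kaa] add [detx,rifjc] -> 8 lines: agn mme hfub detx rifjc tcza mlk rsayt
Hunk 3: at line 2 remove [detx] add [qnb,mmt,bqr] -> 10 lines: agn mme hfub qnb mmt bqr rifjc tcza mlk rsayt
Hunk 4: at line 3 remove [mmt] add [ngvq,rea,zrgl] -> 12 lines: agn mme hfub qnb ngvq rea zrgl bqr rifjc tcza mlk rsayt
Hunk 5: at line 4 remove [ngvq,rea] add [nwv,tgdow,fhzwq] -> 13 lines: agn mme hfub qnb nwv tgdow fhzwq zrgl bqr rifjc tcza mlk rsayt
Hunk 6: at line 5 remove [tgdow,fhzwq] add [qukge,ptp] -> 13 lines: agn mme hfub qnb nwv qukge ptp zrgl bqr rifjc tcza mlk rsayt
Hunk 7: at line 6 remove [zrgl,bqr,rifjc] add [bmrj] -> 11 lines: agn mme hfub qnb nwv qukge ptp bmrj tcza mlk rsayt
Final line 8: bmrj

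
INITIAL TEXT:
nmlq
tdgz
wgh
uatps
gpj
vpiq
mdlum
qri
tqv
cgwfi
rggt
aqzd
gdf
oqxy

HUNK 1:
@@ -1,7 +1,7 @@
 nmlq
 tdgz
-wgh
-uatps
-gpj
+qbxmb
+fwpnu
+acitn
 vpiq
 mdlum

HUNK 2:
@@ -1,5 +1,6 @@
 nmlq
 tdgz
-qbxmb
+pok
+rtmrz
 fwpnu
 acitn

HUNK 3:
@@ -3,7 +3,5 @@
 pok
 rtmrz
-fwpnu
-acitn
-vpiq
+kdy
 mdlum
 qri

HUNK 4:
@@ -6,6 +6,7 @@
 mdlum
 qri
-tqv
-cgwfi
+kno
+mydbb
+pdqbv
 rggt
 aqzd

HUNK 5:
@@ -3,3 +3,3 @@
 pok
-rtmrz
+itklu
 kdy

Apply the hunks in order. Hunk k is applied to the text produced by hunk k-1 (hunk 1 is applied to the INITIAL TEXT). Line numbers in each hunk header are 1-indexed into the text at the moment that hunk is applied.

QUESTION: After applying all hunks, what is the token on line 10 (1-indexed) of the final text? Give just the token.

Answer: pdqbv

Derivation:
Hunk 1: at line 1 remove [wgh,uatps,gpj] add [qbxmb,fwpnu,acitn] -> 14 lines: nmlq tdgz qbxmb fwpnu acitn vpiq mdlum qri tqv cgwfi rggt aqzd gdf oqxy
Hunk 2: at line 1 remove [qbxmb] add [pok,rtmrz] -> 15 lines: nmlq tdgz pok rtmrz fwpnu acitn vpiq mdlum qri tqv cgwfi rggt aqzd gdf oqxy
Hunk 3: at line 3 remove [fwpnu,acitn,vpiq] add [kdy] -> 13 lines: nmlq tdgz pok rtmrz kdy mdlum qri tqv cgwfi rggt aqzd gdf oqxy
Hunk 4: at line 6 remove [tqv,cgwfi] add [kno,mydbb,pdqbv] -> 14 lines: nmlq tdgz pok rtmrz kdy mdlum qri kno mydbb pdqbv rggt aqzd gdf oqxy
Hunk 5: at line 3 remove [rtmrz] add [itklu] -> 14 lines: nmlq tdgz pok itklu kdy mdlum qri kno mydbb pdqbv rggt aqzd gdf oqxy
Final line 10: pdqbv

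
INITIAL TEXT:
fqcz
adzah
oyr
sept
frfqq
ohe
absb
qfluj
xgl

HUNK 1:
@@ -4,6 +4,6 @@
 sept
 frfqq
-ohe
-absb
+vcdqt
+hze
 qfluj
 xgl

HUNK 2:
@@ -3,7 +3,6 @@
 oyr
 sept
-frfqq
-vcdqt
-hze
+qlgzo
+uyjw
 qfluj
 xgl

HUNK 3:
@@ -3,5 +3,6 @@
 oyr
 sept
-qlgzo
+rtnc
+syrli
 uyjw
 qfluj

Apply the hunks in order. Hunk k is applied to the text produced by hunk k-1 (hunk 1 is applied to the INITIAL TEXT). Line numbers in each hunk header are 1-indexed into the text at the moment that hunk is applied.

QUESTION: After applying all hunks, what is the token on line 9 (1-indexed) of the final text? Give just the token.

Answer: xgl

Derivation:
Hunk 1: at line 4 remove [ohe,absb] add [vcdqt,hze] -> 9 lines: fqcz adzah oyr sept frfqq vcdqt hze qfluj xgl
Hunk 2: at line 3 remove [frfqq,vcdqt,hze] add [qlgzo,uyjw] -> 8 lines: fqcz adzah oyr sept qlgzo uyjw qfluj xgl
Hunk 3: at line 3 remove [qlgzo] add [rtnc,syrli] -> 9 lines: fqcz adzah oyr sept rtnc syrli uyjw qfluj xgl
Final line 9: xgl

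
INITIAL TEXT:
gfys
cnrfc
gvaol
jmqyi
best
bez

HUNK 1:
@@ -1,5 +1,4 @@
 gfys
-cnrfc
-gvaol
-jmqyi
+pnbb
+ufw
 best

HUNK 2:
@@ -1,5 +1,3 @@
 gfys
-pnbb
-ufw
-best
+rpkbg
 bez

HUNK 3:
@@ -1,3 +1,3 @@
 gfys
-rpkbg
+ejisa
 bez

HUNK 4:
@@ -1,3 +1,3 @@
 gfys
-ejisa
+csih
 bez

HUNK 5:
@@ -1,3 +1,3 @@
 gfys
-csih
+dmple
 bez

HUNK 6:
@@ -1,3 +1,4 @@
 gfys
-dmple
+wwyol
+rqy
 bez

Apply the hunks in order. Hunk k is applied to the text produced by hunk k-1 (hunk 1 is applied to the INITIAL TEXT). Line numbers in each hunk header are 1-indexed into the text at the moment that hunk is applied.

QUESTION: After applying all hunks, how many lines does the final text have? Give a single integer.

Hunk 1: at line 1 remove [cnrfc,gvaol,jmqyi] add [pnbb,ufw] -> 5 lines: gfys pnbb ufw best bez
Hunk 2: at line 1 remove [pnbb,ufw,best] add [rpkbg] -> 3 lines: gfys rpkbg bez
Hunk 3: at line 1 remove [rpkbg] add [ejisa] -> 3 lines: gfys ejisa bez
Hunk 4: at line 1 remove [ejisa] add [csih] -> 3 lines: gfys csih bez
Hunk 5: at line 1 remove [csih] add [dmple] -> 3 lines: gfys dmple bez
Hunk 6: at line 1 remove [dmple] add [wwyol,rqy] -> 4 lines: gfys wwyol rqy bez
Final line count: 4

Answer: 4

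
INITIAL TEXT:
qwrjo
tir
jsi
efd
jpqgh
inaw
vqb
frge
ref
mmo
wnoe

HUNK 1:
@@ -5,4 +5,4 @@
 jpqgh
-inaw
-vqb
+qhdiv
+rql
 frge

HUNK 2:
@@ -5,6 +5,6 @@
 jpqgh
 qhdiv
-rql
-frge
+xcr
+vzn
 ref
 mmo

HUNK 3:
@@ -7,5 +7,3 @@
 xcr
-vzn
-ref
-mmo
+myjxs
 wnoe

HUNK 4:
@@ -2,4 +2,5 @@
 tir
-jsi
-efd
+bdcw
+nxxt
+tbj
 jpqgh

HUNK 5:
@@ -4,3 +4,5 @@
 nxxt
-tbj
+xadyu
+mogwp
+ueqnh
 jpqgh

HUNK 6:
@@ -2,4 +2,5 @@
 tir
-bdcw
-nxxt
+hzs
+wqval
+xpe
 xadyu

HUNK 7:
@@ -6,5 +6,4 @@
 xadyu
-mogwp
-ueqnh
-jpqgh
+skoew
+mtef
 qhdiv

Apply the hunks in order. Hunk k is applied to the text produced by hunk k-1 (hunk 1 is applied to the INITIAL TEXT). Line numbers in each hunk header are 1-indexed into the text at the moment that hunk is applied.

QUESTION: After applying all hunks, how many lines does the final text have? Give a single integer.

Answer: 12

Derivation:
Hunk 1: at line 5 remove [inaw,vqb] add [qhdiv,rql] -> 11 lines: qwrjo tir jsi efd jpqgh qhdiv rql frge ref mmo wnoe
Hunk 2: at line 5 remove [rql,frge] add [xcr,vzn] -> 11 lines: qwrjo tir jsi efd jpqgh qhdiv xcr vzn ref mmo wnoe
Hunk 3: at line 7 remove [vzn,ref,mmo] add [myjxs] -> 9 lines: qwrjo tir jsi efd jpqgh qhdiv xcr myjxs wnoe
Hunk 4: at line 2 remove [jsi,efd] add [bdcw,nxxt,tbj] -> 10 lines: qwrjo tir bdcw nxxt tbj jpqgh qhdiv xcr myjxs wnoe
Hunk 5: at line 4 remove [tbj] add [xadyu,mogwp,ueqnh] -> 12 lines: qwrjo tir bdcw nxxt xadyu mogwp ueqnh jpqgh qhdiv xcr myjxs wnoe
Hunk 6: at line 2 remove [bdcw,nxxt] add [hzs,wqval,xpe] -> 13 lines: qwrjo tir hzs wqval xpe xadyu mogwp ueqnh jpqgh qhdiv xcr myjxs wnoe
Hunk 7: at line 6 remove [mogwp,ueqnh,jpqgh] add [skoew,mtef] -> 12 lines: qwrjo tir hzs wqval xpe xadyu skoew mtef qhdiv xcr myjxs wnoe
Final line count: 12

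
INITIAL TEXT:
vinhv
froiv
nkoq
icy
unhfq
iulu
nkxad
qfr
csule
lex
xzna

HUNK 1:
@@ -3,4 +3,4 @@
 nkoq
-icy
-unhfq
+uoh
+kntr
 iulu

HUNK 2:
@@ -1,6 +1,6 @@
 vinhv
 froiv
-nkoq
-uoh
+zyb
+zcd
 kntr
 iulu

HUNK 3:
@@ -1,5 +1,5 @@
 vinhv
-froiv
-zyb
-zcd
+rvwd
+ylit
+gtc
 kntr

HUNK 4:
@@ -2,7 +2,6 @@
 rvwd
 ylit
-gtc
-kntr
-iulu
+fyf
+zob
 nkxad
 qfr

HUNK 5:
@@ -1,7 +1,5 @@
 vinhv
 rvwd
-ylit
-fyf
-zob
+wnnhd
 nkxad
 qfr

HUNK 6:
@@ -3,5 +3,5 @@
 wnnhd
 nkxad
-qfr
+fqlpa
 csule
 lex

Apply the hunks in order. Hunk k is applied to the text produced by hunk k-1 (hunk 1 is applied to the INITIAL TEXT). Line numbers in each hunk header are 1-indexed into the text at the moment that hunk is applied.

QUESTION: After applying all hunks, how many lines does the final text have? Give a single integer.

Hunk 1: at line 3 remove [icy,unhfq] add [uoh,kntr] -> 11 lines: vinhv froiv nkoq uoh kntr iulu nkxad qfr csule lex xzna
Hunk 2: at line 1 remove [nkoq,uoh] add [zyb,zcd] -> 11 lines: vinhv froiv zyb zcd kntr iulu nkxad qfr csule lex xzna
Hunk 3: at line 1 remove [froiv,zyb,zcd] add [rvwd,ylit,gtc] -> 11 lines: vinhv rvwd ylit gtc kntr iulu nkxad qfr csule lex xzna
Hunk 4: at line 2 remove [gtc,kntr,iulu] add [fyf,zob] -> 10 lines: vinhv rvwd ylit fyf zob nkxad qfr csule lex xzna
Hunk 5: at line 1 remove [ylit,fyf,zob] add [wnnhd] -> 8 lines: vinhv rvwd wnnhd nkxad qfr csule lex xzna
Hunk 6: at line 3 remove [qfr] add [fqlpa] -> 8 lines: vinhv rvwd wnnhd nkxad fqlpa csule lex xzna
Final line count: 8

Answer: 8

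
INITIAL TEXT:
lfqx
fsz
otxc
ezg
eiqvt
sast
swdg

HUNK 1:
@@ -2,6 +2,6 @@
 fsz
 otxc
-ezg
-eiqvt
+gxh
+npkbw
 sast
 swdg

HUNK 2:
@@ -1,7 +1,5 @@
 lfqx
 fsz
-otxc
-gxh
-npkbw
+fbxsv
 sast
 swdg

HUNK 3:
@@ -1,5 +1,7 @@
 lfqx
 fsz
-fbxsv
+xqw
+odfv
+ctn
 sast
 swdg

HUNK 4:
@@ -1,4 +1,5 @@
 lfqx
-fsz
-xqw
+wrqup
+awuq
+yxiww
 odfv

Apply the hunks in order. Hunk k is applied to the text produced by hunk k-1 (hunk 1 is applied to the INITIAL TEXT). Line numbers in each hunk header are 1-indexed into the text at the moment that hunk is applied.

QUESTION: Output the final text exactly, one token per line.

Hunk 1: at line 2 remove [ezg,eiqvt] add [gxh,npkbw] -> 7 lines: lfqx fsz otxc gxh npkbw sast swdg
Hunk 2: at line 1 remove [otxc,gxh,npkbw] add [fbxsv] -> 5 lines: lfqx fsz fbxsv sast swdg
Hunk 3: at line 1 remove [fbxsv] add [xqw,odfv,ctn] -> 7 lines: lfqx fsz xqw odfv ctn sast swdg
Hunk 4: at line 1 remove [fsz,xqw] add [wrqup,awuq,yxiww] -> 8 lines: lfqx wrqup awuq yxiww odfv ctn sast swdg

Answer: lfqx
wrqup
awuq
yxiww
odfv
ctn
sast
swdg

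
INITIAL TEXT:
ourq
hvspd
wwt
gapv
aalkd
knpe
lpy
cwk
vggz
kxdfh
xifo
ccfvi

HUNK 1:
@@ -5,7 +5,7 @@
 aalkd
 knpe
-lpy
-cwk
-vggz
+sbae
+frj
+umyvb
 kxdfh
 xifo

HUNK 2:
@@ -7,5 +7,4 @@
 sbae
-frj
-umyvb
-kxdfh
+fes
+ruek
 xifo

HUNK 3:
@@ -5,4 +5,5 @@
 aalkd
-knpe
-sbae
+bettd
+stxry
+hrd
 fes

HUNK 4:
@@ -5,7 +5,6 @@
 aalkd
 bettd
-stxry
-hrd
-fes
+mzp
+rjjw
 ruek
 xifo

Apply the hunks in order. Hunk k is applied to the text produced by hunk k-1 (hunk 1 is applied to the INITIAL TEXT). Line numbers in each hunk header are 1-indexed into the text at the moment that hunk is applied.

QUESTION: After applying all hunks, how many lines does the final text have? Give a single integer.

Hunk 1: at line 5 remove [lpy,cwk,vggz] add [sbae,frj,umyvb] -> 12 lines: ourq hvspd wwt gapv aalkd knpe sbae frj umyvb kxdfh xifo ccfvi
Hunk 2: at line 7 remove [frj,umyvb,kxdfh] add [fes,ruek] -> 11 lines: ourq hvspd wwt gapv aalkd knpe sbae fes ruek xifo ccfvi
Hunk 3: at line 5 remove [knpe,sbae] add [bettd,stxry,hrd] -> 12 lines: ourq hvspd wwt gapv aalkd bettd stxry hrd fes ruek xifo ccfvi
Hunk 4: at line 5 remove [stxry,hrd,fes] add [mzp,rjjw] -> 11 lines: ourq hvspd wwt gapv aalkd bettd mzp rjjw ruek xifo ccfvi
Final line count: 11

Answer: 11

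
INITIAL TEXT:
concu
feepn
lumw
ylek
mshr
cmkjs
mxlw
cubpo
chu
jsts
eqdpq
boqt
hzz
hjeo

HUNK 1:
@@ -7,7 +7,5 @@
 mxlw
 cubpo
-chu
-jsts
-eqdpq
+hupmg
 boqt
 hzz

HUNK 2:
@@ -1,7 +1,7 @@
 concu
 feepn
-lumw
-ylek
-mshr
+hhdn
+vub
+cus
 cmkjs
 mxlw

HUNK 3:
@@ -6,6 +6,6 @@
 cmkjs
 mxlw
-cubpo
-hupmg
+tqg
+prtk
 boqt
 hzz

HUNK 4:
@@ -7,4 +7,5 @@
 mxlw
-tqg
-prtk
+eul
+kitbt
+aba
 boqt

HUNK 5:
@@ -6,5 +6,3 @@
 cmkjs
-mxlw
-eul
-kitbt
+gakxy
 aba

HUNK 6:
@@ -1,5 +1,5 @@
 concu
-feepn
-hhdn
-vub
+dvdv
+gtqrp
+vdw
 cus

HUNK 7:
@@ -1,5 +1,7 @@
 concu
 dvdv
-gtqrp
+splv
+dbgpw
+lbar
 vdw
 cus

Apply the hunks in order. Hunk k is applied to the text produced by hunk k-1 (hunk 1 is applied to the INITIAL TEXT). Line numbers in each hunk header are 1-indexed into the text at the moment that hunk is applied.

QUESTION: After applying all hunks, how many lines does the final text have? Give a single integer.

Answer: 13

Derivation:
Hunk 1: at line 7 remove [chu,jsts,eqdpq] add [hupmg] -> 12 lines: concu feepn lumw ylek mshr cmkjs mxlw cubpo hupmg boqt hzz hjeo
Hunk 2: at line 1 remove [lumw,ylek,mshr] add [hhdn,vub,cus] -> 12 lines: concu feepn hhdn vub cus cmkjs mxlw cubpo hupmg boqt hzz hjeo
Hunk 3: at line 6 remove [cubpo,hupmg] add [tqg,prtk] -> 12 lines: concu feepn hhdn vub cus cmkjs mxlw tqg prtk boqt hzz hjeo
Hunk 4: at line 7 remove [tqg,prtk] add [eul,kitbt,aba] -> 13 lines: concu feepn hhdn vub cus cmkjs mxlw eul kitbt aba boqt hzz hjeo
Hunk 5: at line 6 remove [mxlw,eul,kitbt] add [gakxy] -> 11 lines: concu feepn hhdn vub cus cmkjs gakxy aba boqt hzz hjeo
Hunk 6: at line 1 remove [feepn,hhdn,vub] add [dvdv,gtqrp,vdw] -> 11 lines: concu dvdv gtqrp vdw cus cmkjs gakxy aba boqt hzz hjeo
Hunk 7: at line 1 remove [gtqrp] add [splv,dbgpw,lbar] -> 13 lines: concu dvdv splv dbgpw lbar vdw cus cmkjs gakxy aba boqt hzz hjeo
Final line count: 13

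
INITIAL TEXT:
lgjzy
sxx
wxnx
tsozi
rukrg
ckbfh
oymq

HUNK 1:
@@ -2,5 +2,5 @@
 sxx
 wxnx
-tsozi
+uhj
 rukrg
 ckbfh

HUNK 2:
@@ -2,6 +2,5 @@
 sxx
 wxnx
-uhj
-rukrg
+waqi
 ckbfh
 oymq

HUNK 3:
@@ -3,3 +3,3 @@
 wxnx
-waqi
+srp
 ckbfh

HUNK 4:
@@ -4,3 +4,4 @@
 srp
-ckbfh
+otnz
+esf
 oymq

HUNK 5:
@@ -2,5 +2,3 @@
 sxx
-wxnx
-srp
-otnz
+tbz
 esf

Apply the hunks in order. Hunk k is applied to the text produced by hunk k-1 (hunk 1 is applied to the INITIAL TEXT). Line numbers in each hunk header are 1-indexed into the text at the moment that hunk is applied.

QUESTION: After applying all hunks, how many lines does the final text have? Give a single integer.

Hunk 1: at line 2 remove [tsozi] add [uhj] -> 7 lines: lgjzy sxx wxnx uhj rukrg ckbfh oymq
Hunk 2: at line 2 remove [uhj,rukrg] add [waqi] -> 6 lines: lgjzy sxx wxnx waqi ckbfh oymq
Hunk 3: at line 3 remove [waqi] add [srp] -> 6 lines: lgjzy sxx wxnx srp ckbfh oymq
Hunk 4: at line 4 remove [ckbfh] add [otnz,esf] -> 7 lines: lgjzy sxx wxnx srp otnz esf oymq
Hunk 5: at line 2 remove [wxnx,srp,otnz] add [tbz] -> 5 lines: lgjzy sxx tbz esf oymq
Final line count: 5

Answer: 5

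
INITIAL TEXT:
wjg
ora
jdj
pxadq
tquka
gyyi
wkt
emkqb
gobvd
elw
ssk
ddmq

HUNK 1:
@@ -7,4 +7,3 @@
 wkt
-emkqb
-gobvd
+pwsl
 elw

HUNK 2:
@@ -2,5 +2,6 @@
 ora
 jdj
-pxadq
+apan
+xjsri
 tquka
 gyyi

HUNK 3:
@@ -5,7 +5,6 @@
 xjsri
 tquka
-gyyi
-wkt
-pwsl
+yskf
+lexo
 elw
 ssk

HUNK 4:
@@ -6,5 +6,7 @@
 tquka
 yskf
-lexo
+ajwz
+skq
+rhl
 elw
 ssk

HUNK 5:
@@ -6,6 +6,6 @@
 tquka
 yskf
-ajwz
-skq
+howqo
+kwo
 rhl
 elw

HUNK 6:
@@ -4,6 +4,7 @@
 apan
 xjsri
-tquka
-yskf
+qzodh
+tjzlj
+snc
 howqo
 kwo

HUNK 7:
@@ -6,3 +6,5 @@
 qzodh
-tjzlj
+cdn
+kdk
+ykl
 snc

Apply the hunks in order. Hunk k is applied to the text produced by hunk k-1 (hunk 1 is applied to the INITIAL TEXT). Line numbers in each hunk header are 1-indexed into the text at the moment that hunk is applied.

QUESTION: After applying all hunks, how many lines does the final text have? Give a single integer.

Answer: 16

Derivation:
Hunk 1: at line 7 remove [emkqb,gobvd] add [pwsl] -> 11 lines: wjg ora jdj pxadq tquka gyyi wkt pwsl elw ssk ddmq
Hunk 2: at line 2 remove [pxadq] add [apan,xjsri] -> 12 lines: wjg ora jdj apan xjsri tquka gyyi wkt pwsl elw ssk ddmq
Hunk 3: at line 5 remove [gyyi,wkt,pwsl] add [yskf,lexo] -> 11 lines: wjg ora jdj apan xjsri tquka yskf lexo elw ssk ddmq
Hunk 4: at line 6 remove [lexo] add [ajwz,skq,rhl] -> 13 lines: wjg ora jdj apan xjsri tquka yskf ajwz skq rhl elw ssk ddmq
Hunk 5: at line 6 remove [ajwz,skq] add [howqo,kwo] -> 13 lines: wjg ora jdj apan xjsri tquka yskf howqo kwo rhl elw ssk ddmq
Hunk 6: at line 4 remove [tquka,yskf] add [qzodh,tjzlj,snc] -> 14 lines: wjg ora jdj apan xjsri qzodh tjzlj snc howqo kwo rhl elw ssk ddmq
Hunk 7: at line 6 remove [tjzlj] add [cdn,kdk,ykl] -> 16 lines: wjg ora jdj apan xjsri qzodh cdn kdk ykl snc howqo kwo rhl elw ssk ddmq
Final line count: 16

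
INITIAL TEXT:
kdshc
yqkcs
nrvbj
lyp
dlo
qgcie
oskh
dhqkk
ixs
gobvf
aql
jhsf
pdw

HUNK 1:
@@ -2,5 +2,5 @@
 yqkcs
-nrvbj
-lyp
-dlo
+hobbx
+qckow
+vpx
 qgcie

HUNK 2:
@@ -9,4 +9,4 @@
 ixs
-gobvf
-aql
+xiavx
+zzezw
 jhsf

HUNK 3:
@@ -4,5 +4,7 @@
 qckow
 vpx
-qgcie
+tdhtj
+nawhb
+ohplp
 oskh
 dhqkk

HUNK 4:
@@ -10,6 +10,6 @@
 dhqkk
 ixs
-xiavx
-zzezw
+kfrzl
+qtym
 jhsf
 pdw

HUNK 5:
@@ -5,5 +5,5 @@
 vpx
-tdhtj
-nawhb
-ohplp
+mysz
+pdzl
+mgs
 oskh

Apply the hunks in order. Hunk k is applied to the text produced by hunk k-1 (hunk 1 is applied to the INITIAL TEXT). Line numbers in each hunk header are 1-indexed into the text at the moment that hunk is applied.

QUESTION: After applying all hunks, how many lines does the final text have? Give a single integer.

Answer: 15

Derivation:
Hunk 1: at line 2 remove [nrvbj,lyp,dlo] add [hobbx,qckow,vpx] -> 13 lines: kdshc yqkcs hobbx qckow vpx qgcie oskh dhqkk ixs gobvf aql jhsf pdw
Hunk 2: at line 9 remove [gobvf,aql] add [xiavx,zzezw] -> 13 lines: kdshc yqkcs hobbx qckow vpx qgcie oskh dhqkk ixs xiavx zzezw jhsf pdw
Hunk 3: at line 4 remove [qgcie] add [tdhtj,nawhb,ohplp] -> 15 lines: kdshc yqkcs hobbx qckow vpx tdhtj nawhb ohplp oskh dhqkk ixs xiavx zzezw jhsf pdw
Hunk 4: at line 10 remove [xiavx,zzezw] add [kfrzl,qtym] -> 15 lines: kdshc yqkcs hobbx qckow vpx tdhtj nawhb ohplp oskh dhqkk ixs kfrzl qtym jhsf pdw
Hunk 5: at line 5 remove [tdhtj,nawhb,ohplp] add [mysz,pdzl,mgs] -> 15 lines: kdshc yqkcs hobbx qckow vpx mysz pdzl mgs oskh dhqkk ixs kfrzl qtym jhsf pdw
Final line count: 15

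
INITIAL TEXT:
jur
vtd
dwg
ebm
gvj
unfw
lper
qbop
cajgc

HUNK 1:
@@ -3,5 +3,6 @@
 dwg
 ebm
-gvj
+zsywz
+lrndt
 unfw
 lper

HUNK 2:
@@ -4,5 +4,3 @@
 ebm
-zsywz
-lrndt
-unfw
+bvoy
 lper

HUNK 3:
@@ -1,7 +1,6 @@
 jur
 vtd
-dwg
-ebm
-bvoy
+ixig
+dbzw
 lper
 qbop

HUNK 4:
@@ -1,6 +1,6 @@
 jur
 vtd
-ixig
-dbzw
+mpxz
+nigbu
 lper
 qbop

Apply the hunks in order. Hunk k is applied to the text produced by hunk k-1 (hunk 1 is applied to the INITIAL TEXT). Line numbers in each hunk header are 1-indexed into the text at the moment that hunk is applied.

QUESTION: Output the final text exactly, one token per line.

Hunk 1: at line 3 remove [gvj] add [zsywz,lrndt] -> 10 lines: jur vtd dwg ebm zsywz lrndt unfw lper qbop cajgc
Hunk 2: at line 4 remove [zsywz,lrndt,unfw] add [bvoy] -> 8 lines: jur vtd dwg ebm bvoy lper qbop cajgc
Hunk 3: at line 1 remove [dwg,ebm,bvoy] add [ixig,dbzw] -> 7 lines: jur vtd ixig dbzw lper qbop cajgc
Hunk 4: at line 1 remove [ixig,dbzw] add [mpxz,nigbu] -> 7 lines: jur vtd mpxz nigbu lper qbop cajgc

Answer: jur
vtd
mpxz
nigbu
lper
qbop
cajgc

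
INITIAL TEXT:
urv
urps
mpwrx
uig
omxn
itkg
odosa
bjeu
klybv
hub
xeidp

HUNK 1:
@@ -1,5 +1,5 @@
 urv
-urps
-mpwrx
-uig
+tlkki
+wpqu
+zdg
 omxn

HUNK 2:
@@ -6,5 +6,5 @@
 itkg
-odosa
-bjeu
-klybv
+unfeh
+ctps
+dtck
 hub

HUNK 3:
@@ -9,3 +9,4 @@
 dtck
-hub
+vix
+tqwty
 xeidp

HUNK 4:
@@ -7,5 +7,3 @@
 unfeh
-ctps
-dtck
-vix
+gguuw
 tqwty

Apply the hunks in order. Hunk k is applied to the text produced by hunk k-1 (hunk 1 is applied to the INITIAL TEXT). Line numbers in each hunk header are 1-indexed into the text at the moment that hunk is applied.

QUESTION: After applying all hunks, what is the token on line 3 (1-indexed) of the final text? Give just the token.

Hunk 1: at line 1 remove [urps,mpwrx,uig] add [tlkki,wpqu,zdg] -> 11 lines: urv tlkki wpqu zdg omxn itkg odosa bjeu klybv hub xeidp
Hunk 2: at line 6 remove [odosa,bjeu,klybv] add [unfeh,ctps,dtck] -> 11 lines: urv tlkki wpqu zdg omxn itkg unfeh ctps dtck hub xeidp
Hunk 3: at line 9 remove [hub] add [vix,tqwty] -> 12 lines: urv tlkki wpqu zdg omxn itkg unfeh ctps dtck vix tqwty xeidp
Hunk 4: at line 7 remove [ctps,dtck,vix] add [gguuw] -> 10 lines: urv tlkki wpqu zdg omxn itkg unfeh gguuw tqwty xeidp
Final line 3: wpqu

Answer: wpqu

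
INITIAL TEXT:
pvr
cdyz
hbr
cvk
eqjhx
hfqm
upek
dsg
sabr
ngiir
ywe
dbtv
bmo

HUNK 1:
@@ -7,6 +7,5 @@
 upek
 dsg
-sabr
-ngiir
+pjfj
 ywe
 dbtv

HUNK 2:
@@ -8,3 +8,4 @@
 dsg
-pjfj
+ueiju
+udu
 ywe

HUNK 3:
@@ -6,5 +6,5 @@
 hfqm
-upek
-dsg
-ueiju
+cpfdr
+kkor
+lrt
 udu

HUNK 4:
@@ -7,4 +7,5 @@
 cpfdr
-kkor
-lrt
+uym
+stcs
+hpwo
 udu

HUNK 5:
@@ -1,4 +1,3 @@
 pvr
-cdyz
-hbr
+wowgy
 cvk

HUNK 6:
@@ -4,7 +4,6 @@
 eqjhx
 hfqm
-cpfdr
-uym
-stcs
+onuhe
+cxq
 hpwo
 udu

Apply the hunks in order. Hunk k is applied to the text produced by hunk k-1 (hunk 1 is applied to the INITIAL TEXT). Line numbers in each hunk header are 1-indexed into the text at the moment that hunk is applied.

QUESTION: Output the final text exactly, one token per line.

Answer: pvr
wowgy
cvk
eqjhx
hfqm
onuhe
cxq
hpwo
udu
ywe
dbtv
bmo

Derivation:
Hunk 1: at line 7 remove [sabr,ngiir] add [pjfj] -> 12 lines: pvr cdyz hbr cvk eqjhx hfqm upek dsg pjfj ywe dbtv bmo
Hunk 2: at line 8 remove [pjfj] add [ueiju,udu] -> 13 lines: pvr cdyz hbr cvk eqjhx hfqm upek dsg ueiju udu ywe dbtv bmo
Hunk 3: at line 6 remove [upek,dsg,ueiju] add [cpfdr,kkor,lrt] -> 13 lines: pvr cdyz hbr cvk eqjhx hfqm cpfdr kkor lrt udu ywe dbtv bmo
Hunk 4: at line 7 remove [kkor,lrt] add [uym,stcs,hpwo] -> 14 lines: pvr cdyz hbr cvk eqjhx hfqm cpfdr uym stcs hpwo udu ywe dbtv bmo
Hunk 5: at line 1 remove [cdyz,hbr] add [wowgy] -> 13 lines: pvr wowgy cvk eqjhx hfqm cpfdr uym stcs hpwo udu ywe dbtv bmo
Hunk 6: at line 4 remove [cpfdr,uym,stcs] add [onuhe,cxq] -> 12 lines: pvr wowgy cvk eqjhx hfqm onuhe cxq hpwo udu ywe dbtv bmo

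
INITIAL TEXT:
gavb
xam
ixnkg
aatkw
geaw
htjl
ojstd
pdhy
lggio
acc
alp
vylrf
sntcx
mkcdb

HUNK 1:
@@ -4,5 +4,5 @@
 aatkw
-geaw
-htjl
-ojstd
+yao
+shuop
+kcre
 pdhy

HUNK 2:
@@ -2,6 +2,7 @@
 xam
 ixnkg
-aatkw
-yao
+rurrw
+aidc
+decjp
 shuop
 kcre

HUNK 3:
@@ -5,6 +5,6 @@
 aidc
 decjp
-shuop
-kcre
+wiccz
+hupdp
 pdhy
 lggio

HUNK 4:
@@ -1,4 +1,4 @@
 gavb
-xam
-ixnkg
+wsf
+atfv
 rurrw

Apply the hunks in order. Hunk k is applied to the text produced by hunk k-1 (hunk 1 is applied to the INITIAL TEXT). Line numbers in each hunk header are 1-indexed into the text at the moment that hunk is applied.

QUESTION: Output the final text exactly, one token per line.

Hunk 1: at line 4 remove [geaw,htjl,ojstd] add [yao,shuop,kcre] -> 14 lines: gavb xam ixnkg aatkw yao shuop kcre pdhy lggio acc alp vylrf sntcx mkcdb
Hunk 2: at line 2 remove [aatkw,yao] add [rurrw,aidc,decjp] -> 15 lines: gavb xam ixnkg rurrw aidc decjp shuop kcre pdhy lggio acc alp vylrf sntcx mkcdb
Hunk 3: at line 5 remove [shuop,kcre] add [wiccz,hupdp] -> 15 lines: gavb xam ixnkg rurrw aidc decjp wiccz hupdp pdhy lggio acc alp vylrf sntcx mkcdb
Hunk 4: at line 1 remove [xam,ixnkg] add [wsf,atfv] -> 15 lines: gavb wsf atfv rurrw aidc decjp wiccz hupdp pdhy lggio acc alp vylrf sntcx mkcdb

Answer: gavb
wsf
atfv
rurrw
aidc
decjp
wiccz
hupdp
pdhy
lggio
acc
alp
vylrf
sntcx
mkcdb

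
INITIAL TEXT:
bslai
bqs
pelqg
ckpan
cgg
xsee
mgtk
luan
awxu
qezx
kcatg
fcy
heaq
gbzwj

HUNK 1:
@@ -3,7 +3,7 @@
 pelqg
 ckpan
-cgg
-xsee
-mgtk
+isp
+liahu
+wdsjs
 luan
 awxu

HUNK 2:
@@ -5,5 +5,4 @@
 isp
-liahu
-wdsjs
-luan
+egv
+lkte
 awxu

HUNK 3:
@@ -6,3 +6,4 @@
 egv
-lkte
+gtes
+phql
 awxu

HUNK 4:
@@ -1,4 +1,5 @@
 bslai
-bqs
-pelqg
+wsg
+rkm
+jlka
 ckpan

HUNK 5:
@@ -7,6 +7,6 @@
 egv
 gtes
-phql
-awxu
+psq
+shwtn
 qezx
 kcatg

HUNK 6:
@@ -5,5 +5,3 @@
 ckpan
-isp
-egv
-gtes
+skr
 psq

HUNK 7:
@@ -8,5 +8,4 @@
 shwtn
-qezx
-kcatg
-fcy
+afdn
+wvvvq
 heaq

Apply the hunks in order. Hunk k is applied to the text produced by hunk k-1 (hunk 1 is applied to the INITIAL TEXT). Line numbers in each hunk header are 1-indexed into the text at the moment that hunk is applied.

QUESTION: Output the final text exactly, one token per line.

Answer: bslai
wsg
rkm
jlka
ckpan
skr
psq
shwtn
afdn
wvvvq
heaq
gbzwj

Derivation:
Hunk 1: at line 3 remove [cgg,xsee,mgtk] add [isp,liahu,wdsjs] -> 14 lines: bslai bqs pelqg ckpan isp liahu wdsjs luan awxu qezx kcatg fcy heaq gbzwj
Hunk 2: at line 5 remove [liahu,wdsjs,luan] add [egv,lkte] -> 13 lines: bslai bqs pelqg ckpan isp egv lkte awxu qezx kcatg fcy heaq gbzwj
Hunk 3: at line 6 remove [lkte] add [gtes,phql] -> 14 lines: bslai bqs pelqg ckpan isp egv gtes phql awxu qezx kcatg fcy heaq gbzwj
Hunk 4: at line 1 remove [bqs,pelqg] add [wsg,rkm,jlka] -> 15 lines: bslai wsg rkm jlka ckpan isp egv gtes phql awxu qezx kcatg fcy heaq gbzwj
Hunk 5: at line 7 remove [phql,awxu] add [psq,shwtn] -> 15 lines: bslai wsg rkm jlka ckpan isp egv gtes psq shwtn qezx kcatg fcy heaq gbzwj
Hunk 6: at line 5 remove [isp,egv,gtes] add [skr] -> 13 lines: bslai wsg rkm jlka ckpan skr psq shwtn qezx kcatg fcy heaq gbzwj
Hunk 7: at line 8 remove [qezx,kcatg,fcy] add [afdn,wvvvq] -> 12 lines: bslai wsg rkm jlka ckpan skr psq shwtn afdn wvvvq heaq gbzwj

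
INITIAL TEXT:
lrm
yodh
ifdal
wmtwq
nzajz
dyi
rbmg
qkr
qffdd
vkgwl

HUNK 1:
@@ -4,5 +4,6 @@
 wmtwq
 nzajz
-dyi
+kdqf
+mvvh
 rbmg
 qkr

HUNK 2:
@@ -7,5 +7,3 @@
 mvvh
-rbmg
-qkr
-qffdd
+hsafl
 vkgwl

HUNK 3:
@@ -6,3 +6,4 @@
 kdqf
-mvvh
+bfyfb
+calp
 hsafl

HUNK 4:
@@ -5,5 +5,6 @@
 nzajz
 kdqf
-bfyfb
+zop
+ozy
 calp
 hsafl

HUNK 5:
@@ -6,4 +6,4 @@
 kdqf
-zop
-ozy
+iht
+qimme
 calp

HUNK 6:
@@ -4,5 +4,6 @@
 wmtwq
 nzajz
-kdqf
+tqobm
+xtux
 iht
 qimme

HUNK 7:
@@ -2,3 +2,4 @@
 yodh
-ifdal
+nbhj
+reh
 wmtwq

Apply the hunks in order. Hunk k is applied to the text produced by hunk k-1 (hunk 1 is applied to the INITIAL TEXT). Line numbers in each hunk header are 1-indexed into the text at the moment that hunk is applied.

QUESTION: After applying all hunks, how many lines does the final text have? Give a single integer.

Answer: 13

Derivation:
Hunk 1: at line 4 remove [dyi] add [kdqf,mvvh] -> 11 lines: lrm yodh ifdal wmtwq nzajz kdqf mvvh rbmg qkr qffdd vkgwl
Hunk 2: at line 7 remove [rbmg,qkr,qffdd] add [hsafl] -> 9 lines: lrm yodh ifdal wmtwq nzajz kdqf mvvh hsafl vkgwl
Hunk 3: at line 6 remove [mvvh] add [bfyfb,calp] -> 10 lines: lrm yodh ifdal wmtwq nzajz kdqf bfyfb calp hsafl vkgwl
Hunk 4: at line 5 remove [bfyfb] add [zop,ozy] -> 11 lines: lrm yodh ifdal wmtwq nzajz kdqf zop ozy calp hsafl vkgwl
Hunk 5: at line 6 remove [zop,ozy] add [iht,qimme] -> 11 lines: lrm yodh ifdal wmtwq nzajz kdqf iht qimme calp hsafl vkgwl
Hunk 6: at line 4 remove [kdqf] add [tqobm,xtux] -> 12 lines: lrm yodh ifdal wmtwq nzajz tqobm xtux iht qimme calp hsafl vkgwl
Hunk 7: at line 2 remove [ifdal] add [nbhj,reh] -> 13 lines: lrm yodh nbhj reh wmtwq nzajz tqobm xtux iht qimme calp hsafl vkgwl
Final line count: 13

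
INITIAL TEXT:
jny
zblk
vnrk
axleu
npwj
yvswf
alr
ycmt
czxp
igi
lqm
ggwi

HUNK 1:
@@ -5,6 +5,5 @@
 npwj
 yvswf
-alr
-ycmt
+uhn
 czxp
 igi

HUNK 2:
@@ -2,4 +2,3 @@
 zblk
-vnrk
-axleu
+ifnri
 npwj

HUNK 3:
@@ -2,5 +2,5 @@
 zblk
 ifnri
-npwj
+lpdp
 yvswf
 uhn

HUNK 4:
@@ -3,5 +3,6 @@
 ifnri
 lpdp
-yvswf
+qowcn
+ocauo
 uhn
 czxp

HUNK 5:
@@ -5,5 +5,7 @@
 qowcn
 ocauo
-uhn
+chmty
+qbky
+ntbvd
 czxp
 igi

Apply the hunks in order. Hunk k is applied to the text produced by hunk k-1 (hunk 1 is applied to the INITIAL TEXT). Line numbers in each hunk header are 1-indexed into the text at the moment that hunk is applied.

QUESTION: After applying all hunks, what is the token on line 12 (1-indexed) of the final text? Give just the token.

Hunk 1: at line 5 remove [alr,ycmt] add [uhn] -> 11 lines: jny zblk vnrk axleu npwj yvswf uhn czxp igi lqm ggwi
Hunk 2: at line 2 remove [vnrk,axleu] add [ifnri] -> 10 lines: jny zblk ifnri npwj yvswf uhn czxp igi lqm ggwi
Hunk 3: at line 2 remove [npwj] add [lpdp] -> 10 lines: jny zblk ifnri lpdp yvswf uhn czxp igi lqm ggwi
Hunk 4: at line 3 remove [yvswf] add [qowcn,ocauo] -> 11 lines: jny zblk ifnri lpdp qowcn ocauo uhn czxp igi lqm ggwi
Hunk 5: at line 5 remove [uhn] add [chmty,qbky,ntbvd] -> 13 lines: jny zblk ifnri lpdp qowcn ocauo chmty qbky ntbvd czxp igi lqm ggwi
Final line 12: lqm

Answer: lqm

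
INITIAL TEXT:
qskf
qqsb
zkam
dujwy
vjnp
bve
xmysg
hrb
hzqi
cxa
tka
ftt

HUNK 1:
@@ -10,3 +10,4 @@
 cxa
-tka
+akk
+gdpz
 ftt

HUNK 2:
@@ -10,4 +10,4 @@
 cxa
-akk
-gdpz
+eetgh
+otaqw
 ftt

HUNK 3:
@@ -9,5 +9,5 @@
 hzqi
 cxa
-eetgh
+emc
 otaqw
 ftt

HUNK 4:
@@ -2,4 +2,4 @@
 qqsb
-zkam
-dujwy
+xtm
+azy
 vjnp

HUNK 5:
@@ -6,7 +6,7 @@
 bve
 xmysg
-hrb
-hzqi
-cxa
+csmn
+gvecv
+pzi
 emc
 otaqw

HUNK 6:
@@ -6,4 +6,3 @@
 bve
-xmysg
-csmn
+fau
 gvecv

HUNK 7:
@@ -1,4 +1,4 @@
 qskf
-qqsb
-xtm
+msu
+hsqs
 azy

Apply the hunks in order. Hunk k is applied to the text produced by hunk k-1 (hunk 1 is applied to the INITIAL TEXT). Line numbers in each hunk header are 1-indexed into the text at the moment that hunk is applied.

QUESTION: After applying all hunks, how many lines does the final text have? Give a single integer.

Answer: 12

Derivation:
Hunk 1: at line 10 remove [tka] add [akk,gdpz] -> 13 lines: qskf qqsb zkam dujwy vjnp bve xmysg hrb hzqi cxa akk gdpz ftt
Hunk 2: at line 10 remove [akk,gdpz] add [eetgh,otaqw] -> 13 lines: qskf qqsb zkam dujwy vjnp bve xmysg hrb hzqi cxa eetgh otaqw ftt
Hunk 3: at line 9 remove [eetgh] add [emc] -> 13 lines: qskf qqsb zkam dujwy vjnp bve xmysg hrb hzqi cxa emc otaqw ftt
Hunk 4: at line 2 remove [zkam,dujwy] add [xtm,azy] -> 13 lines: qskf qqsb xtm azy vjnp bve xmysg hrb hzqi cxa emc otaqw ftt
Hunk 5: at line 6 remove [hrb,hzqi,cxa] add [csmn,gvecv,pzi] -> 13 lines: qskf qqsb xtm azy vjnp bve xmysg csmn gvecv pzi emc otaqw ftt
Hunk 6: at line 6 remove [xmysg,csmn] add [fau] -> 12 lines: qskf qqsb xtm azy vjnp bve fau gvecv pzi emc otaqw ftt
Hunk 7: at line 1 remove [qqsb,xtm] add [msu,hsqs] -> 12 lines: qskf msu hsqs azy vjnp bve fau gvecv pzi emc otaqw ftt
Final line count: 12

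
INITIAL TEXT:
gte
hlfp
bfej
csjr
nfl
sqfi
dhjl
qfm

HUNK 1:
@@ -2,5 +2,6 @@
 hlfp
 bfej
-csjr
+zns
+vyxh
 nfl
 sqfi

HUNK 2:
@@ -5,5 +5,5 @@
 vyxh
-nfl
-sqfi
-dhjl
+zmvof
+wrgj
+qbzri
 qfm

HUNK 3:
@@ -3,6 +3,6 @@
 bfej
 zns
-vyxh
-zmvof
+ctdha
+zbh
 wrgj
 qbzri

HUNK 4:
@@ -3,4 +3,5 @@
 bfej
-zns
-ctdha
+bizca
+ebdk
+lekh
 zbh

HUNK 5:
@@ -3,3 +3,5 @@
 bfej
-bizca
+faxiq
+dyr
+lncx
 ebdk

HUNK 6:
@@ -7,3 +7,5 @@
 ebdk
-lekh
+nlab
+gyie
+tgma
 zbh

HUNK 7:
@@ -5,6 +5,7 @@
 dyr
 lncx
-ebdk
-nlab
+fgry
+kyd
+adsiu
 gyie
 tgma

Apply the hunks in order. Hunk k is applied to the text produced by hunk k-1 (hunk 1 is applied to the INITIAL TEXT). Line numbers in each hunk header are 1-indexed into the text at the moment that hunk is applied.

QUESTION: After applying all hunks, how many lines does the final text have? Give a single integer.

Hunk 1: at line 2 remove [csjr] add [zns,vyxh] -> 9 lines: gte hlfp bfej zns vyxh nfl sqfi dhjl qfm
Hunk 2: at line 5 remove [nfl,sqfi,dhjl] add [zmvof,wrgj,qbzri] -> 9 lines: gte hlfp bfej zns vyxh zmvof wrgj qbzri qfm
Hunk 3: at line 3 remove [vyxh,zmvof] add [ctdha,zbh] -> 9 lines: gte hlfp bfej zns ctdha zbh wrgj qbzri qfm
Hunk 4: at line 3 remove [zns,ctdha] add [bizca,ebdk,lekh] -> 10 lines: gte hlfp bfej bizca ebdk lekh zbh wrgj qbzri qfm
Hunk 5: at line 3 remove [bizca] add [faxiq,dyr,lncx] -> 12 lines: gte hlfp bfej faxiq dyr lncx ebdk lekh zbh wrgj qbzri qfm
Hunk 6: at line 7 remove [lekh] add [nlab,gyie,tgma] -> 14 lines: gte hlfp bfej faxiq dyr lncx ebdk nlab gyie tgma zbh wrgj qbzri qfm
Hunk 7: at line 5 remove [ebdk,nlab] add [fgry,kyd,adsiu] -> 15 lines: gte hlfp bfej faxiq dyr lncx fgry kyd adsiu gyie tgma zbh wrgj qbzri qfm
Final line count: 15

Answer: 15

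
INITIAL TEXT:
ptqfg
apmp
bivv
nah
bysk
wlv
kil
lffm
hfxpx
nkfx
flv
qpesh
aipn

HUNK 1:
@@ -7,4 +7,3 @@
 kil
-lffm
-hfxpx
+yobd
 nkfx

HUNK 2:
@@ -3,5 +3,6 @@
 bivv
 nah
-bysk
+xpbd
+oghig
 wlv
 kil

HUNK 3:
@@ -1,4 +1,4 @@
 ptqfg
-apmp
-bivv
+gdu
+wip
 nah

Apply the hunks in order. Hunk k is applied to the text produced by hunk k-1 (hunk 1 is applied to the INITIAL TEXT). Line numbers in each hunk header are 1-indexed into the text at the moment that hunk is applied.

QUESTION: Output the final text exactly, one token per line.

Hunk 1: at line 7 remove [lffm,hfxpx] add [yobd] -> 12 lines: ptqfg apmp bivv nah bysk wlv kil yobd nkfx flv qpesh aipn
Hunk 2: at line 3 remove [bysk] add [xpbd,oghig] -> 13 lines: ptqfg apmp bivv nah xpbd oghig wlv kil yobd nkfx flv qpesh aipn
Hunk 3: at line 1 remove [apmp,bivv] add [gdu,wip] -> 13 lines: ptqfg gdu wip nah xpbd oghig wlv kil yobd nkfx flv qpesh aipn

Answer: ptqfg
gdu
wip
nah
xpbd
oghig
wlv
kil
yobd
nkfx
flv
qpesh
aipn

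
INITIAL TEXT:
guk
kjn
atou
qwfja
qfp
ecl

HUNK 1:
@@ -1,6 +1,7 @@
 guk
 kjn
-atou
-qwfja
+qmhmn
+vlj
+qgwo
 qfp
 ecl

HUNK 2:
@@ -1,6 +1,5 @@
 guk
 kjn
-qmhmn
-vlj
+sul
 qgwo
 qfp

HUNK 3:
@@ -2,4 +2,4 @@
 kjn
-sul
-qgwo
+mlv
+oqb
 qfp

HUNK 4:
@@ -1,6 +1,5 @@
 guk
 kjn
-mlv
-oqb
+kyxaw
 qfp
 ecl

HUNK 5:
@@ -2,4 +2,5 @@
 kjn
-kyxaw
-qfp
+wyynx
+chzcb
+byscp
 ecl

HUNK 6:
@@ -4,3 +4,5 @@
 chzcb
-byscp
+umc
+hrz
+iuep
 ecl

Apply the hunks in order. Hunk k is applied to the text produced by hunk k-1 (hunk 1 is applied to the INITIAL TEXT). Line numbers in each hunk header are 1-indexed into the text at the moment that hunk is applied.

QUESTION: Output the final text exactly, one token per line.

Answer: guk
kjn
wyynx
chzcb
umc
hrz
iuep
ecl

Derivation:
Hunk 1: at line 1 remove [atou,qwfja] add [qmhmn,vlj,qgwo] -> 7 lines: guk kjn qmhmn vlj qgwo qfp ecl
Hunk 2: at line 1 remove [qmhmn,vlj] add [sul] -> 6 lines: guk kjn sul qgwo qfp ecl
Hunk 3: at line 2 remove [sul,qgwo] add [mlv,oqb] -> 6 lines: guk kjn mlv oqb qfp ecl
Hunk 4: at line 1 remove [mlv,oqb] add [kyxaw] -> 5 lines: guk kjn kyxaw qfp ecl
Hunk 5: at line 2 remove [kyxaw,qfp] add [wyynx,chzcb,byscp] -> 6 lines: guk kjn wyynx chzcb byscp ecl
Hunk 6: at line 4 remove [byscp] add [umc,hrz,iuep] -> 8 lines: guk kjn wyynx chzcb umc hrz iuep ecl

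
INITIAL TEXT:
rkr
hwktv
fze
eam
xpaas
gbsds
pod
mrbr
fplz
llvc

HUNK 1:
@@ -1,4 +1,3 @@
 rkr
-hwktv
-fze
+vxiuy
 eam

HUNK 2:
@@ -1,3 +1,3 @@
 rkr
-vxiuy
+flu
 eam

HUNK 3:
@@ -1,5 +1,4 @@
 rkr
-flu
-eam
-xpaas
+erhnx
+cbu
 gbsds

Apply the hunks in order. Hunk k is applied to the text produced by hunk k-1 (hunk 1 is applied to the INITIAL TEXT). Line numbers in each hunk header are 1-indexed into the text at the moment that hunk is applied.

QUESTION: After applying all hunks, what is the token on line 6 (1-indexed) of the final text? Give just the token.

Answer: mrbr

Derivation:
Hunk 1: at line 1 remove [hwktv,fze] add [vxiuy] -> 9 lines: rkr vxiuy eam xpaas gbsds pod mrbr fplz llvc
Hunk 2: at line 1 remove [vxiuy] add [flu] -> 9 lines: rkr flu eam xpaas gbsds pod mrbr fplz llvc
Hunk 3: at line 1 remove [flu,eam,xpaas] add [erhnx,cbu] -> 8 lines: rkr erhnx cbu gbsds pod mrbr fplz llvc
Final line 6: mrbr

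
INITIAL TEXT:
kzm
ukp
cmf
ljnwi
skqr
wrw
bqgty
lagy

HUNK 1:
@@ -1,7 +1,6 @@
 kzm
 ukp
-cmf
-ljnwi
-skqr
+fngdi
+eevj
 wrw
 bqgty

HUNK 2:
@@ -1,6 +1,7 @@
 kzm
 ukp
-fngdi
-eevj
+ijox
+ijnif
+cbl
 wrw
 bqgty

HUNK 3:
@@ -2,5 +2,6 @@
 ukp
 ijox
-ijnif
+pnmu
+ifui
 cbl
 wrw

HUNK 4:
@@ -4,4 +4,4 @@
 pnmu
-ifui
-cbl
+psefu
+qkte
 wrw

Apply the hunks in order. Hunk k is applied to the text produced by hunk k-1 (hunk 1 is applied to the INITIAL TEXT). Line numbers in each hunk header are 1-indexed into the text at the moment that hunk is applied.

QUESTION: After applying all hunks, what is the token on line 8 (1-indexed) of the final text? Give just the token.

Answer: bqgty

Derivation:
Hunk 1: at line 1 remove [cmf,ljnwi,skqr] add [fngdi,eevj] -> 7 lines: kzm ukp fngdi eevj wrw bqgty lagy
Hunk 2: at line 1 remove [fngdi,eevj] add [ijox,ijnif,cbl] -> 8 lines: kzm ukp ijox ijnif cbl wrw bqgty lagy
Hunk 3: at line 2 remove [ijnif] add [pnmu,ifui] -> 9 lines: kzm ukp ijox pnmu ifui cbl wrw bqgty lagy
Hunk 4: at line 4 remove [ifui,cbl] add [psefu,qkte] -> 9 lines: kzm ukp ijox pnmu psefu qkte wrw bqgty lagy
Final line 8: bqgty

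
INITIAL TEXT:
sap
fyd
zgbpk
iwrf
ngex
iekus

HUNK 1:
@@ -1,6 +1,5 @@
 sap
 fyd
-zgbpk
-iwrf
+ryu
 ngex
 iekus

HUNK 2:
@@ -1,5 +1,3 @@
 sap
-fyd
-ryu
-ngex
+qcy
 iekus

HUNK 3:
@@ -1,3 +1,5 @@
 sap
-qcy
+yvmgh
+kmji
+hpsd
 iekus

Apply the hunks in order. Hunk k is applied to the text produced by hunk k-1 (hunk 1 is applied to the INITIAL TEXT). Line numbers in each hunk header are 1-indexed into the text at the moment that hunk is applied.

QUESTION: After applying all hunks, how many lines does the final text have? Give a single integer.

Answer: 5

Derivation:
Hunk 1: at line 1 remove [zgbpk,iwrf] add [ryu] -> 5 lines: sap fyd ryu ngex iekus
Hunk 2: at line 1 remove [fyd,ryu,ngex] add [qcy] -> 3 lines: sap qcy iekus
Hunk 3: at line 1 remove [qcy] add [yvmgh,kmji,hpsd] -> 5 lines: sap yvmgh kmji hpsd iekus
Final line count: 5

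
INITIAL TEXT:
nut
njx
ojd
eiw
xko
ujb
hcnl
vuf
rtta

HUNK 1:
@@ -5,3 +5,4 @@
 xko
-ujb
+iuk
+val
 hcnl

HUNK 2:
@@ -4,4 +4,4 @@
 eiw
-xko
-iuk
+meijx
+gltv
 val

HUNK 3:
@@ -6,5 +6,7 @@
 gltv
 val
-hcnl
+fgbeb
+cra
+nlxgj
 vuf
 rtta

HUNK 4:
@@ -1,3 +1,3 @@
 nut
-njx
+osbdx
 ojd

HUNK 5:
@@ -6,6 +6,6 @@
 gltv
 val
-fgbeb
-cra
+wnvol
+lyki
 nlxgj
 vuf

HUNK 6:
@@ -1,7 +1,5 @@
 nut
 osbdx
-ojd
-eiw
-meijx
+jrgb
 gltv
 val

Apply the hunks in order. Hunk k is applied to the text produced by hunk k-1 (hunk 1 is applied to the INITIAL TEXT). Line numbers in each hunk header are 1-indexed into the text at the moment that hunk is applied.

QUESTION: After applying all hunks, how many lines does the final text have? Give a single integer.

Answer: 10

Derivation:
Hunk 1: at line 5 remove [ujb] add [iuk,val] -> 10 lines: nut njx ojd eiw xko iuk val hcnl vuf rtta
Hunk 2: at line 4 remove [xko,iuk] add [meijx,gltv] -> 10 lines: nut njx ojd eiw meijx gltv val hcnl vuf rtta
Hunk 3: at line 6 remove [hcnl] add [fgbeb,cra,nlxgj] -> 12 lines: nut njx ojd eiw meijx gltv val fgbeb cra nlxgj vuf rtta
Hunk 4: at line 1 remove [njx] add [osbdx] -> 12 lines: nut osbdx ojd eiw meijx gltv val fgbeb cra nlxgj vuf rtta
Hunk 5: at line 6 remove [fgbeb,cra] add [wnvol,lyki] -> 12 lines: nut osbdx ojd eiw meijx gltv val wnvol lyki nlxgj vuf rtta
Hunk 6: at line 1 remove [ojd,eiw,meijx] add [jrgb] -> 10 lines: nut osbdx jrgb gltv val wnvol lyki nlxgj vuf rtta
Final line count: 10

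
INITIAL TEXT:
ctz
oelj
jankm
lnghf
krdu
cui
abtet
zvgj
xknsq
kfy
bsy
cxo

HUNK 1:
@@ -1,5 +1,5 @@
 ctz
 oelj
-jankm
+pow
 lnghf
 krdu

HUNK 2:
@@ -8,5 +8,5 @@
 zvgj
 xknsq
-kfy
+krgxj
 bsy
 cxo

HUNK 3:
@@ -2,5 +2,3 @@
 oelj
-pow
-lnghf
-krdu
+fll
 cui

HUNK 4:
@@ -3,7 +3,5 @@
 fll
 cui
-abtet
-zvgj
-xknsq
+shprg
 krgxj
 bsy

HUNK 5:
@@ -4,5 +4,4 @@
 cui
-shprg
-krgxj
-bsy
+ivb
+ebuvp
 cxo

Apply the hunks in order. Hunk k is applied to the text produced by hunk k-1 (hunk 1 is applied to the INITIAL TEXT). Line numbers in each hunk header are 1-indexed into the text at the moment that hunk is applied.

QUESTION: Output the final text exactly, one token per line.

Hunk 1: at line 1 remove [jankm] add [pow] -> 12 lines: ctz oelj pow lnghf krdu cui abtet zvgj xknsq kfy bsy cxo
Hunk 2: at line 8 remove [kfy] add [krgxj] -> 12 lines: ctz oelj pow lnghf krdu cui abtet zvgj xknsq krgxj bsy cxo
Hunk 3: at line 2 remove [pow,lnghf,krdu] add [fll] -> 10 lines: ctz oelj fll cui abtet zvgj xknsq krgxj bsy cxo
Hunk 4: at line 3 remove [abtet,zvgj,xknsq] add [shprg] -> 8 lines: ctz oelj fll cui shprg krgxj bsy cxo
Hunk 5: at line 4 remove [shprg,krgxj,bsy] add [ivb,ebuvp] -> 7 lines: ctz oelj fll cui ivb ebuvp cxo

Answer: ctz
oelj
fll
cui
ivb
ebuvp
cxo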